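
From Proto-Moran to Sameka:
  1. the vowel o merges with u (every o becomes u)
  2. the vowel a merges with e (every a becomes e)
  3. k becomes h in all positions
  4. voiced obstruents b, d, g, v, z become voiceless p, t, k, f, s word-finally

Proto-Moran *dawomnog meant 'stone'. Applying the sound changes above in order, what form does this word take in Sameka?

dewumnuk

Sameka: *dawomnog > dawumnug > dewumnug > dewumnuk  (by vowel merger, vowel merger, final devoicing)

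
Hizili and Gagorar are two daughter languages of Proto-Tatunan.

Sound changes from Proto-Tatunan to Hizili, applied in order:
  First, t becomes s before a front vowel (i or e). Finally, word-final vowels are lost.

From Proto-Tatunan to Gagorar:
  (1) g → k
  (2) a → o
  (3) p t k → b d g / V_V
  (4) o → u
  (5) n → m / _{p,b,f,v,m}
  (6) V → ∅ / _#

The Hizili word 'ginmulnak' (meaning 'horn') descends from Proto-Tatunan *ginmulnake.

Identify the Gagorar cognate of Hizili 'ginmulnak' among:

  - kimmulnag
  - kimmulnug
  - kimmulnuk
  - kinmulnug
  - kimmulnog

kimmulnug

Gagorar: *ginmulnake > kinmulnake > kinmulnoke > kinmulnoge > kinmulnuge > kimmulnuge > kimmulnug  (by unconditioned shift, vowel merger, intervocalic voicing, vowel merger, nasal place assimilation, apocope)
The other candidates each miss or misapply at least one Gagorar change.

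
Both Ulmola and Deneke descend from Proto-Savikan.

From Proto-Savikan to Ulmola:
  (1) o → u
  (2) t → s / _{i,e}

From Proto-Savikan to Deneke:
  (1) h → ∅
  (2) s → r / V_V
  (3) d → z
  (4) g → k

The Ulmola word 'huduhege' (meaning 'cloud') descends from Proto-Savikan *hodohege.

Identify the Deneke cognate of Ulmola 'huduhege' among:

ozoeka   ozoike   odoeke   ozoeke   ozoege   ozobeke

Deneke: *hodohege > odoege > ozoege > ozoeke  (by h-loss, unconditioned shift, unconditioned shift)
The other candidates each miss or misapply at least one Deneke change.

ozoeke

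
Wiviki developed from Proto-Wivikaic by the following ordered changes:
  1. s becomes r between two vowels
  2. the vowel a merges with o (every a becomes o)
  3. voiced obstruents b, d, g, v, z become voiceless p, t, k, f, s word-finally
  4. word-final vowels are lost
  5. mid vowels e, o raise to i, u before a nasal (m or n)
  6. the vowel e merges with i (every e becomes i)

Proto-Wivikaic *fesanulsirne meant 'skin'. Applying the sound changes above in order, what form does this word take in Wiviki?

Wiviki: *fesanulsirne > feranulsirne > feronulsirne > feronulsirn > ferunulsirn > firunulsirn  (by rhotacism, vowel merger, apocope, pre-nasal raising, vowel merger)

firunulsirn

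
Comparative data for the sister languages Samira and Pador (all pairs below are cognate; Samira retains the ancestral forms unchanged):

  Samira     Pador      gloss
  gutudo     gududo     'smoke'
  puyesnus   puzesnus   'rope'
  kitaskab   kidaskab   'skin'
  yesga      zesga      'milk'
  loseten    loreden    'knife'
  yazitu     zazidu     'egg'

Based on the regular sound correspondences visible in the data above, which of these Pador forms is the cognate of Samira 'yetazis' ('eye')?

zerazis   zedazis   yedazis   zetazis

yesga ~ zesga — Samira y corresponds to Pador z word-initially before a front vowel.
kitaskab ~ kidaskab — Samira t corresponds to Pador d between vowels (before a back vowel).
Applying these to Samira 'yetazis':
  yetazis → zetazis   (y→z word-initially before a front vowel)
  zetazis → zedazis   (t→d between vowels (before a back vowel))
So the Pador cognate is 'zedazis'.

zedazis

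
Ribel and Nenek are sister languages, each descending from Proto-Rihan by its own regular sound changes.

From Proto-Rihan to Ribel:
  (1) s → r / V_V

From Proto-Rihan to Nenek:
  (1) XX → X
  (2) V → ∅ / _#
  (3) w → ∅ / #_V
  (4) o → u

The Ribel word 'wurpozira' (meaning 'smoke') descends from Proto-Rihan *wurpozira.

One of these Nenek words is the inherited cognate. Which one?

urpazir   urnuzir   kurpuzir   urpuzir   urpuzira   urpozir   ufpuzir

Nenek: start from *wurpozira.
  rule 1: no change — wurpozira
  rule 2 (apocope): wurpozira → wurpozir
  rule 3 (glide loss): wurpozir → urpozir
  rule 4 (vowel merger): urpozir → urpuzir
  ⇒ Nenek urpuzir
Among the options, 'urpuzir' alone shows every Nenek change applied in order.

urpuzir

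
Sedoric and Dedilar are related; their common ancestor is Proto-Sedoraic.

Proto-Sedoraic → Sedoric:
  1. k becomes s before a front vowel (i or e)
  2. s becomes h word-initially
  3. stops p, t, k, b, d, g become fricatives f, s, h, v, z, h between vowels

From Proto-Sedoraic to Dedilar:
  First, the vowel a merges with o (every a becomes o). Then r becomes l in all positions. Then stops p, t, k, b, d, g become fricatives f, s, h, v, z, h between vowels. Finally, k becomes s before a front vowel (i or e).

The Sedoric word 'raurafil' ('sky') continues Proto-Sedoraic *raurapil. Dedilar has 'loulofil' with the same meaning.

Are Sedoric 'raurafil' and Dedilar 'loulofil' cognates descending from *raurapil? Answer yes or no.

Derive the expected Dedilar reflex of *raurapil:
Dedilar: *raurapil > rouropil > loulopil > loulofil  (by vowel merger, unconditioned shift, intervocalic lenition)
Dedilar 'loulofil' matches the regular reflex exactly, so the pair is cognate.

yes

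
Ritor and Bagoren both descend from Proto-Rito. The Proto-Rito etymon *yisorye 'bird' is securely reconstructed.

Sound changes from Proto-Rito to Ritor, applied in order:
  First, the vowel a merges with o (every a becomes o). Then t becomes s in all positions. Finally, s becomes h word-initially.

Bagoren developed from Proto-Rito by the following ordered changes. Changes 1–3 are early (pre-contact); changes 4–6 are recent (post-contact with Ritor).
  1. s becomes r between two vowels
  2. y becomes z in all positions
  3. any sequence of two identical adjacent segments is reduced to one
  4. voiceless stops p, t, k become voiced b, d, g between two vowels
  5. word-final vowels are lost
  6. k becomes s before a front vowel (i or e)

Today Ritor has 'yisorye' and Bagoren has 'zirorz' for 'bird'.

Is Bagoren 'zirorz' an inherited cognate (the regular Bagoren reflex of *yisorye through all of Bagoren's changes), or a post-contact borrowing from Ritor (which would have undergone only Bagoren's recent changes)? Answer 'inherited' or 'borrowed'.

inherited

If inherited, *yisorye would pass through all of Bagoren's changes:
Bagoren: start from *yisorye.
  rule 1 (rhotacism): yisorye → yirorye
  rule 2 (unconditioned shift): yirorye → zirorze
  rule 3: no change — zirorze
  rule 4: no change — zirorze
  rule 5 (apocope): zirorze → zirorz
  rule 6: no change — zirorz
  ⇒ Bagoren zirorz
If borrowed from Ritor 'yisorye' after the early changes, it would undergo only the recent ones:
  rule 4 (intervocalic voicing): no change (yisorye)
  rule 5 (apocope): yisorye → yisory
  rule 6 (palatalisation): no change (yisory)
  ⇒ as a loan: yisory
Bagoren 'zirorz' matches the inherited outcome exactly, so it is an inherited cognate, not a loan.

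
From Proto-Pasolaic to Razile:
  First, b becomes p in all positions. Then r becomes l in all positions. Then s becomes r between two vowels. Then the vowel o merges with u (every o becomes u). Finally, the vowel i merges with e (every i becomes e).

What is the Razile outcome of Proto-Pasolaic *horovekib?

Razile: *horovekib > horovekip > holovekip > huluvekip > huluvekep  (by unconditioned shift, unconditioned shift, vowel merger, vowel merger)

huluvekep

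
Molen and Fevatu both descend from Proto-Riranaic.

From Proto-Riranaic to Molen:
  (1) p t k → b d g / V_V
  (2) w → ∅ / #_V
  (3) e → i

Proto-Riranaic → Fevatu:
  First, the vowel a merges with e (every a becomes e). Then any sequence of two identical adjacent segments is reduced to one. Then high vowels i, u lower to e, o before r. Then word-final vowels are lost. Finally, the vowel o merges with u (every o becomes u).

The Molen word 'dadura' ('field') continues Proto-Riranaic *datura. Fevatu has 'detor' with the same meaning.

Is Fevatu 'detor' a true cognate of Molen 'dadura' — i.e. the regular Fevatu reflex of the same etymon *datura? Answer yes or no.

Derive the expected Fevatu reflex of *datura:
Fevatu: start from *datura.
  rule 1 (vowel merger): datura → deture
  rule 2: no change — deture
  rule 3 (pre-rhotic lowering): deture → detore
  rule 4 (apocope): detore → detor
  rule 5 (vowel merger): detor → detur
  ⇒ Fevatu detur
The regular Fevatu reflex would be 'detur', but the attested form is 'detor'. The correspondence is irregular, so they are not cognates (the Fevatu form has a different source).

no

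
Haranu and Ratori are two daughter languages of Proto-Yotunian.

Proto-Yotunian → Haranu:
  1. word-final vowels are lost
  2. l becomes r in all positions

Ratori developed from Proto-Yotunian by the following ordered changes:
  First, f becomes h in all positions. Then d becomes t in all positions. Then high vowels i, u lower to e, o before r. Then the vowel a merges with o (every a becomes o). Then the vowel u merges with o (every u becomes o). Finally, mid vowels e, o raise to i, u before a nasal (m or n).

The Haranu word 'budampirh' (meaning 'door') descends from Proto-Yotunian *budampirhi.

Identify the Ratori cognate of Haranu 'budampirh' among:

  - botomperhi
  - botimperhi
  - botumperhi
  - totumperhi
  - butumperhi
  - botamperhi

botumperhi

Ratori: *budampirhi
  budampirhi (rule 1 does not apply)
  budampirhi → butampirhi   [unconditioned shift]
  butampirhi → butamperhi   [pre-rhotic lowering]
  butamperhi → butomperhi   [vowel merger]
  butomperhi → botomperhi   [vowel merger]
  botomperhi → botumperhi   [pre-nasal raising]
  giving Ratori botumperhi.
Only 'botumperhi' matches the regular Ratori development of *budampirhi.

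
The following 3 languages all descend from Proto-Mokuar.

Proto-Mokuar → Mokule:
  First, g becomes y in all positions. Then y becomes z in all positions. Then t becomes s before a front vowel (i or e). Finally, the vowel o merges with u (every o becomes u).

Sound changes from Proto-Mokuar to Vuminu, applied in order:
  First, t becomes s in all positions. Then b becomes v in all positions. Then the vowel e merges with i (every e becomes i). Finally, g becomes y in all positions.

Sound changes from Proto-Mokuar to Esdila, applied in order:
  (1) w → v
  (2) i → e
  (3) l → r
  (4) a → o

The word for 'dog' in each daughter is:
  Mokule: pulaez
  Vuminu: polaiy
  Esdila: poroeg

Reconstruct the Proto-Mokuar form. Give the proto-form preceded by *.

*polaeg

Position 5: Mokule has e, Vuminu has i, Esdila has e. Mokule preserves e here (none of its changes turn any other segment into e), so the proto-segment is *e.
Position 6: Mokule has z, Vuminu has y, Esdila has g. Esdila preserves g here (none of its changes turn any other segment into g), so the proto-segment is *g.
Position 3: Mokule has l, Vuminu has l, Esdila has r. Mokule preserves l here (none of its changes turn any other segment into l), so the proto-segment is *l.
This points to *polaeg. Verify forward in each daughter:
Mokule: *polaeg
  polaeg → polaey   [unconditioned shift]
  polaey → polaez   [unconditioned shift]
  polaez (rule 3 does not apply)
  polaez → pulaez   [vowel merger]
  giving Mokule pulaez.
Vuminu: *polaeg > polaig > polaiy  (by vowel merger, unconditioned shift)
Esdila: *polaeg
  polaeg (rule 1 does not apply)
  polaeg (rule 2 does not apply)
  polaeg → poraeg   [unconditioned shift]
  poraeg → poroeg   [vowel merger]
  giving Esdila poroeg.
*polaeg is the unique common source.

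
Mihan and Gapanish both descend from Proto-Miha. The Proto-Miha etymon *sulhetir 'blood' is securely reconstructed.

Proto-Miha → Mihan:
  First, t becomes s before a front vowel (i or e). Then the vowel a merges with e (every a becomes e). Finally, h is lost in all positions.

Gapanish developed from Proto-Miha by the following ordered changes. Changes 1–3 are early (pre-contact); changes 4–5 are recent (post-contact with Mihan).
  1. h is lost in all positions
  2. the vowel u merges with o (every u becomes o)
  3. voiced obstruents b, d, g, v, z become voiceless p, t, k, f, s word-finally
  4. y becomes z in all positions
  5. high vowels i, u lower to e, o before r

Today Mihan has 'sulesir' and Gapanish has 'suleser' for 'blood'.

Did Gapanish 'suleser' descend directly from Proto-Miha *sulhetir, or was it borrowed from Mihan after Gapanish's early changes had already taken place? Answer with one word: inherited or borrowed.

If inherited, *sulhetir would pass through all of Gapanish's changes:
Gapanish: *sulhetir > suletir > soletir > soleter  (by h-loss, vowel merger, pre-rhotic lowering)
If borrowed from Mihan 'sulesir' after the early changes, it would undergo only the recent ones:
  rule 4 (unconditioned shift): no change (sulesir)
  rule 5 (pre-rhotic lowering): sulesir → suleser
  ⇒ as a loan: suleser
Gapanish 'suleser' matches the loan outcome 'suleser', not the inherited 'soleter' — it skipped the early Gapanish changes, so it was borrowed from Mihan.

borrowed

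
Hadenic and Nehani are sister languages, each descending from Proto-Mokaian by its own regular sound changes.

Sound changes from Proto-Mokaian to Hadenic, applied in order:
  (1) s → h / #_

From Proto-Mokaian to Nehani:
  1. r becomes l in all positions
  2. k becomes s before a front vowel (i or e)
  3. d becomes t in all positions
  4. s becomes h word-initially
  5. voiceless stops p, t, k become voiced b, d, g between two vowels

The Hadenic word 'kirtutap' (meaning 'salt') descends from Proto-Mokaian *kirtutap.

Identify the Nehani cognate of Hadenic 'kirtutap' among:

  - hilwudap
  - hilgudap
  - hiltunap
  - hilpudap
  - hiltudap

Nehani: start from *kirtutap.
  rule 1 (unconditioned shift): kirtutap → kiltutap
  rule 2 (palatalisation): kiltutap → siltutap
  rule 3: no change — siltutap
  rule 4 (debuccalisation): siltutap → hiltutap
  rule 5 (intervocalic voicing): hiltutap → hiltudap
  ⇒ Nehani hiltudap
Only 'hiltudap' matches the regular Nehani development of *kirtutap.

hiltudap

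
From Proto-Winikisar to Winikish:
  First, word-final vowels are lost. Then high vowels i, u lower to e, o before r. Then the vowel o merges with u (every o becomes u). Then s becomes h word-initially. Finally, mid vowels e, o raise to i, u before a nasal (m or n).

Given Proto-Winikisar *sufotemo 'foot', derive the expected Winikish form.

hufutim

Winikish: start from *sufotemo.
  rule 1 (apocope): sufotemo → sufotem
  rule 2: no change — sufotem
  rule 3 (vowel merger): sufotem → sufutem
  rule 4 (debuccalisation): sufutem → hufutem
  rule 5 (pre-nasal raising): hufutem → hufutim
  ⇒ Winikish hufutim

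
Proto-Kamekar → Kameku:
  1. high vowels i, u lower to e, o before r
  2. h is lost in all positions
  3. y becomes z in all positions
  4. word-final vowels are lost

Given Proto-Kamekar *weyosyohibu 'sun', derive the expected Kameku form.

wezoszoib

Kameku: *weyosyohibu
  weyosyohibu (rule 1 does not apply)
  weyosyohibu → weyosyoibu   [h-loss]
  weyosyoibu → wezoszoibu   [unconditioned shift]
  wezoszoibu → wezoszoib   [apocope]
  giving Kameku wezoszoib.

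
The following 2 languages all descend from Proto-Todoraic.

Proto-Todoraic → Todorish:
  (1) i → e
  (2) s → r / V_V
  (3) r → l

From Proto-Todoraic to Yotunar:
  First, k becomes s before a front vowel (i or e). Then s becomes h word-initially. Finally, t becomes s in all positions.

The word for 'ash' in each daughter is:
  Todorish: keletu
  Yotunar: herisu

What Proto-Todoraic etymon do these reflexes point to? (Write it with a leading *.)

Position 4: Todorish has e, Yotunar has i. Yotunar preserves i here (none of its changes turn any other segment into i), so the proto-segment is *i.
Position 5: Todorish has t, Yotunar has s. Todorish preserves t here (none of its changes turn any other segment into t), so the proto-segment is *t.
Continuing position by position gives *keritu; check it forward:
Todorish: *keritu > keretu > keletu  (by vowel merger, unconditioned shift)
Yotunar: start from *keritu.
  rule 1 (palatalisation): keritu → seritu
  rule 2 (debuccalisation): seritu → heritu
  rule 3 (unconditioned shift): heritu → herisu
  ⇒ Yotunar herisu
No other proto-form is consistent with every reflex, so the reconstruction is *keritu.

*keritu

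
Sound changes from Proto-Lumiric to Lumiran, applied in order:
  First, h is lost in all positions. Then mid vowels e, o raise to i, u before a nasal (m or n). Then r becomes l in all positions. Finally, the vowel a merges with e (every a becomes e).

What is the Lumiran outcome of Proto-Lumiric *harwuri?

elwuli

Lumiran: start from *harwuri.
  rule 1 (h-loss): harwuri → arwuri
  rule 2: no change — arwuri
  rule 3 (unconditioned shift): arwuri → alwuli
  rule 4 (vowel merger): alwuli → elwuli
  ⇒ Lumiran elwuli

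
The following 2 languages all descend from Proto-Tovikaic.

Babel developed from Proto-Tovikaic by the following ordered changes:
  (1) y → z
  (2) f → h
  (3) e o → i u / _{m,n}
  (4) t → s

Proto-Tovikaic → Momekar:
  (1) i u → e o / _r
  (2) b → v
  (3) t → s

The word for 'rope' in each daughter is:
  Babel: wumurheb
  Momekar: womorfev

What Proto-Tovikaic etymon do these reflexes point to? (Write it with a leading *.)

*womurfeb

Position 4: Babel has u, Momekar has o. Taking the neighbouring segments as reconstructed: Babel u can only go back to *u; Momekar o could go back to *o or *u — the one source consistent with every daughter is *u.
Position 2: Babel has u, Momekar has o. Taking the neighbouring segments as reconstructed: Babel u could go back to *o or *u; Momekar o can only go back to *o — the one source consistent with every daughter is *o.
Position 8: Babel has b, Momekar has v. Babel preserves b here (none of its changes turn any other segment into b), so the proto-segment is *b.
Verify the candidate proto-form against each daughter:
Babel: start from *womurfeb.
  rule 1: no change — womurfeb
  rule 2 (unconditioned shift): womurfeb → womurheb
  rule 3 (pre-nasal raising): womurheb → wumurheb
  rule 4: no change — wumurheb
  ⇒ Babel wumurheb
Momekar: *womurfeb > womorfeb > womorfev  (by pre-rhotic lowering, unconditioned shift)
*womurfeb is the unique common source.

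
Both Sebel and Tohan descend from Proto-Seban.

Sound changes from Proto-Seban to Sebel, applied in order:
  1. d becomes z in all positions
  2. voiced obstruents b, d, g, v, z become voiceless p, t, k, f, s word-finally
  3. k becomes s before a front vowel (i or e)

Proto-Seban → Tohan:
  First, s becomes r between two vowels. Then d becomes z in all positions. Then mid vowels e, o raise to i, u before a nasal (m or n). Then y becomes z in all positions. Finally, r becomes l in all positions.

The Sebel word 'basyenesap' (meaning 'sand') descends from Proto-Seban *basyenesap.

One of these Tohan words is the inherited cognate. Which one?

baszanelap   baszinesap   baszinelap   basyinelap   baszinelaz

Tohan: *basyenesap
  basyenesap → basyenerap   [rhotacism]
  basyenerap (rule 2 does not apply)
  basyenerap → basyinerap   [pre-nasal raising]
  basyinerap → baszinerap   [unconditioned shift]
  baszinerap → baszinelap   [unconditioned shift]
  giving Tohan baszinelap.

baszinelap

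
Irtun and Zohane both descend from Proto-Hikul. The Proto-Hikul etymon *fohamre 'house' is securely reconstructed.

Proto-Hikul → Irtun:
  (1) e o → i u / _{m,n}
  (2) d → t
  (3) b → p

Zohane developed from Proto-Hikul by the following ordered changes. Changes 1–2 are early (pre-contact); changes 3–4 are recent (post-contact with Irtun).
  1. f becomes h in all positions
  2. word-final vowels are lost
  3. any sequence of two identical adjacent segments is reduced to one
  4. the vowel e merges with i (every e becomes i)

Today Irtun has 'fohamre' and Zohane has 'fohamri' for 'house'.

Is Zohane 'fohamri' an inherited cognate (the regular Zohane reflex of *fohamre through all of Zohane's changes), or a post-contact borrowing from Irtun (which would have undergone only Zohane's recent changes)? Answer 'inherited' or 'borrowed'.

If inherited, *fohamre would pass through all of Zohane's changes:
Zohane: start from *fohamre.
  rule 1 (unconditioned shift): fohamre → hohamre
  rule 2 (apocope): hohamre → hohamr
  rule 3: no change — hohamr
  rule 4: no change — hohamr
  ⇒ Zohane hohamr
If borrowed from Irtun 'fohamre' after the early changes, it would undergo only the recent ones:
  rule 3 (degemination): no change (fohamre)
  rule 4 (vowel merger): fohamre → fohamri
  ⇒ as a loan: fohamri
Zohane 'fohamri' matches the loan outcome 'fohamri', not the inherited 'hohamr' — it skipped the early Zohane changes, so it was borrowed from Irtun.

borrowed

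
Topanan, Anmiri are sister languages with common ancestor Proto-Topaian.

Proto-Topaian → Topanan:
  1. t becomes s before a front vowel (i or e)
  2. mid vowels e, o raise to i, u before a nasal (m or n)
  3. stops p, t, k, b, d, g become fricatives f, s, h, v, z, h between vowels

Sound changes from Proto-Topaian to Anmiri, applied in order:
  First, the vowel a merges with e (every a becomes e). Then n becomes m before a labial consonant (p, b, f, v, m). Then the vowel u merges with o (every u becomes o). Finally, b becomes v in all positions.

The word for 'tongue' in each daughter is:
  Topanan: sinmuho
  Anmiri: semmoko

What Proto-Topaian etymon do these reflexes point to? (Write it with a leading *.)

Position 5: Topanan has u, Anmiri has o. Taking the neighbouring segments as reconstructed: Topanan u can only go back to *u; Anmiri o could go back to *o or *u — the one source consistent with every daughter is *u.
Position 2: Topanan has i, Anmiri has e. Taking the neighbouring segments as reconstructed: Topanan i could go back to *e or *i; Anmiri e could go back to *a or *e — the one source consistent with every daughter is *e.
Position 3: Topanan has n, Anmiri has m. Topanan preserves n here (none of its changes turn any other segment into n), so the proto-segment is *n.
Verify the candidate proto-form against each daughter:
Topanan: *senmuko
  senmuko (rule 1 does not apply)
  senmuko → sinmuko   [pre-nasal raising]
  sinmuko → sinmuho   [intervocalic lenition]
  giving Topanan sinmuho.
Anmiri: *senmuko
  senmuko (rule 1 does not apply)
  senmuko → semmuko   [nasal place assimilation]
  semmuko → semmoko   [vowel merger]
  semmoko (rule 4 does not apply)
  giving Anmiri semmoko.
*senmuko is the unique common source.

*senmuko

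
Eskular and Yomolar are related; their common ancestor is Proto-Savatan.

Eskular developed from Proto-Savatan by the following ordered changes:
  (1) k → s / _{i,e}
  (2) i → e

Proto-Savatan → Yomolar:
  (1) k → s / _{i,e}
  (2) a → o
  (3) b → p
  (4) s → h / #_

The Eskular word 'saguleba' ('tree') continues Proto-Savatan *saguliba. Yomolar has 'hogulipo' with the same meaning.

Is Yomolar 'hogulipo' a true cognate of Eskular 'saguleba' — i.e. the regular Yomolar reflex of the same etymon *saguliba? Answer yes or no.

Derive the expected Yomolar reflex of *saguliba:
Yomolar: *saguliba > sogulibo > sogulipo > hogulipo  (by vowel merger, unconditioned shift, debuccalisation)
Yomolar 'hogulipo' matches the regular reflex exactly, so the pair is cognate.

yes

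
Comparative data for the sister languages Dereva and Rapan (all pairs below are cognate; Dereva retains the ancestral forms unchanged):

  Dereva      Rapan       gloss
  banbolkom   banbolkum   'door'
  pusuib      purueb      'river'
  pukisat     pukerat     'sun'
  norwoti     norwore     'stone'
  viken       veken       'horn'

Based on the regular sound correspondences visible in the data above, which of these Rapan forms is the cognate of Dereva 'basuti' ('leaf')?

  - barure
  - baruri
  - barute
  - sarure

barure

pusuib ~ purueb — Dereva s corresponds to Rapan r between vowels (before a back vowel).
norwoti ~ norwore — Dereva t corresponds to Rapan r between vowels (before a front vowel).
norwoti ~ norwore — Dereva i corresponds to Rapan e word-finally.
Applying these to Dereva 'basuti':
  basuti → baruti   (s→r between vowels (before a back vowel))
  baruti → baruri   (t→r between vowels (before a front vowel))
  baruri → barure   (i→e word-finally)
So the Rapan cognate is 'barure'.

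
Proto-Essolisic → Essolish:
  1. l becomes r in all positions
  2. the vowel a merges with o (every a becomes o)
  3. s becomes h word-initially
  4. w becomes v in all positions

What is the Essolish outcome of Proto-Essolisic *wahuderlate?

Essolish: *wahuderlate > wahuderrate > wohuderrote > vohuderrote  (by unconditioned shift, vowel merger, unconditioned shift)

vohuderrote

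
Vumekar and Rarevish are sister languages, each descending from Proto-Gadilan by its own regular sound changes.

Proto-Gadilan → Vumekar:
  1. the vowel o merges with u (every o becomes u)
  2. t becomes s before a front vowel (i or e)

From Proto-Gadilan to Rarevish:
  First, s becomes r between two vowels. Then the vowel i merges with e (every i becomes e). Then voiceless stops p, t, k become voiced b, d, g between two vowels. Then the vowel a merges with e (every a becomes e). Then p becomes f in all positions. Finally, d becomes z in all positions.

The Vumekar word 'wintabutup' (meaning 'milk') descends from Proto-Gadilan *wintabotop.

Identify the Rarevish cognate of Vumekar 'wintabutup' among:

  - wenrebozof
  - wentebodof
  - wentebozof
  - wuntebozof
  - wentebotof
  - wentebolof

Rarevish: *wintabotop
  wintabotop (rule 1 does not apply)
  wintabotop → wentabotop   [vowel merger]
  wentabotop → wentabodop   [intervocalic voicing]
  wentabodop → wentebodop   [vowel merger]
  wentebodop → wentebodof   [unconditioned shift]
  wentebodof → wentebozof   [unconditioned shift]
  giving Rarevish wentebozof.

wentebozof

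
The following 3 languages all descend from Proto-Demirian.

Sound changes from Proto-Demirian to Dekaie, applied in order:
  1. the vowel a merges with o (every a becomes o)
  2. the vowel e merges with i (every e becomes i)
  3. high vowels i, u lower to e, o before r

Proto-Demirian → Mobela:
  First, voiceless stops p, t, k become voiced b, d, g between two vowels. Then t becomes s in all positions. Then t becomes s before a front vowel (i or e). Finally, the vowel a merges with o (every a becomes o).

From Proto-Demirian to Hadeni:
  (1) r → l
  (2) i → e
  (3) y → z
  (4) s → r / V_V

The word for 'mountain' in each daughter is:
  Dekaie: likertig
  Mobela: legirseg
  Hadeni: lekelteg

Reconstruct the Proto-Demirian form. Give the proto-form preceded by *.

*lekirteg

Position 7: Dekaie has i, Mobela has e, Hadeni has e. Mobela preserves e here (none of its changes turn any other segment into e), so the proto-segment is *e.
Position 3: Dekaie has k, Mobela has g, Hadeni has k. Dekaie preserves k here (none of its changes turn any other segment into k), so the proto-segment is *k.
Position 4: Dekaie has e, Mobela has i, Hadeni has e. Mobela preserves i here (none of its changes turn any other segment into i), so the proto-segment is *i.
Verify the candidate proto-form against each daughter:
Dekaie: *lekirteg > likirtig > likertig  (by vowel merger, pre-rhotic lowering)
Mobela: *lekirteg
  lekirteg → legirteg   [intervocalic voicing]
  legirteg → legirseg   [unconditioned shift]
  legirseg (rule 3 does not apply)
  legirseg (rule 4 does not apply)
  giving Mobela legirseg.
Hadeni: start from *lekirteg.
  rule 1 (unconditioned shift): lekirteg → lekilteg
  rule 2 (vowel merger): lekilteg → lekelteg
  rule 3: no change — lekelteg
  rule 4: no change — lekelteg
  ⇒ Hadeni lekelteg
No other proto-form is consistent with every reflex, so the reconstruction is *lekirteg.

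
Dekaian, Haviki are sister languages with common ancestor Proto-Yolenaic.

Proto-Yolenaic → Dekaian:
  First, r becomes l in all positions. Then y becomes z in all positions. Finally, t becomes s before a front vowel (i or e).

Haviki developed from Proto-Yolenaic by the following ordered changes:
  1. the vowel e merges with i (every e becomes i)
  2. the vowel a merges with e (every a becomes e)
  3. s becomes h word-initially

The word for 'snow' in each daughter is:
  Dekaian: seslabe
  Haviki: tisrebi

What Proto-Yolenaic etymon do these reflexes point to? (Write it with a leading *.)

Position 5: Dekaian has a, Haviki has e. Dekaian preserves a here (none of its changes turn any other segment into a), so the proto-segment is *a.
Position 1: Dekaian has s, Haviki has t. Haviki preserves t here (none of its changes turn any other segment into t), so the proto-segment is *t.
Position 4: Dekaian has l, Haviki has r. Haviki preserves r here (none of its changes turn any other segment into r), so the proto-segment is *r.
Verify the candidate proto-form against each daughter:
Dekaian: *tesrabe
  tesrabe → teslabe   [unconditioned shift]
  teslabe (rule 2 does not apply)
  teslabe → seslabe   [palatalisation]
  giving Dekaian seslabe.
Haviki: *tesrabe
  tesrabe → tisrabi   [vowel merger]
  tisrabi → tisrebi   [vowel merger]
  tisrebi (rule 3 does not apply)
  giving Haviki tisrebi.
*tesrabe is the unique common source.

*tesrabe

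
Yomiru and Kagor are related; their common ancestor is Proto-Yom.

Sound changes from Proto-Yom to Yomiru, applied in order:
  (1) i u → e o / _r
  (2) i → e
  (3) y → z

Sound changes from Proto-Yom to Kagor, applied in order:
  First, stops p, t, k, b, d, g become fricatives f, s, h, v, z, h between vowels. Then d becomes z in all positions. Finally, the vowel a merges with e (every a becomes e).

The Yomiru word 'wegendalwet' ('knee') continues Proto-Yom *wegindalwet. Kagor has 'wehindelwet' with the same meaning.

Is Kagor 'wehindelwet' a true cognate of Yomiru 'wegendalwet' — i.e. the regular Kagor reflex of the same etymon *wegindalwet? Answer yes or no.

no

Derive the expected Kagor reflex of *wegindalwet:
Kagor: start from *wegindalwet.
  rule 1 (intervocalic lenition): wegindalwet → wehindalwet
  rule 2 (unconditioned shift): wehindalwet → wehinzalwet
  rule 3 (vowel merger): wehinzalwet → wehinzelwet
  ⇒ Kagor wehinzelwet
The regular Kagor reflex would be 'wehinzelwet', but the attested form is 'wehindelwet'. The correspondence is irregular, so they are not cognates (the Kagor form has a different source).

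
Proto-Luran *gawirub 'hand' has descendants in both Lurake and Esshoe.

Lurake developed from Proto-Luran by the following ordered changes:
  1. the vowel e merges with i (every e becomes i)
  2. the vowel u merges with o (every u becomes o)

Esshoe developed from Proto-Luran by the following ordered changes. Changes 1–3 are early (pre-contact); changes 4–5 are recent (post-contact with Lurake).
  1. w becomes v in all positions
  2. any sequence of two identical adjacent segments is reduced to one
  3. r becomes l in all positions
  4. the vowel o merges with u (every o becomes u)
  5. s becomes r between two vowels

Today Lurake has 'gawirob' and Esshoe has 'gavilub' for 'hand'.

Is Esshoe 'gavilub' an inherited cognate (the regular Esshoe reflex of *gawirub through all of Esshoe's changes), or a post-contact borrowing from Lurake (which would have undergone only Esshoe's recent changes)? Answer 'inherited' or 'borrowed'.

inherited

If inherited, *gawirub would pass through all of Esshoe's changes:
Esshoe: *gawirub > gavirub > gavilub  (by unconditioned shift, unconditioned shift)
If borrowed from Lurake 'gawirob' after the early changes, it would undergo only the recent ones:
  rule 4 (vowel merger): gawirob → gawirub
  rule 5 (rhotacism): no change (gawirub)
  ⇒ as a loan: gawirub
Esshoe 'gavilub' matches the inherited outcome exactly, so it is an inherited cognate, not a loan.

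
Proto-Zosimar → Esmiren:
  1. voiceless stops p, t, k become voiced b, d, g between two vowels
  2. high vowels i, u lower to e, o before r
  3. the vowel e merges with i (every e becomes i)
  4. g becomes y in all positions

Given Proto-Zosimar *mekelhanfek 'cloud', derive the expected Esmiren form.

Esmiren: start from *mekelhanfek.
  rule 1 (intervocalic voicing): mekelhanfek → megelhanfek
  rule 2: no change — megelhanfek
  rule 3 (vowel merger): megelhanfek → migilhanfik
  rule 4 (unconditioned shift): migilhanfik → miyilhanfik
  ⇒ Esmiren miyilhanfik

miyilhanfik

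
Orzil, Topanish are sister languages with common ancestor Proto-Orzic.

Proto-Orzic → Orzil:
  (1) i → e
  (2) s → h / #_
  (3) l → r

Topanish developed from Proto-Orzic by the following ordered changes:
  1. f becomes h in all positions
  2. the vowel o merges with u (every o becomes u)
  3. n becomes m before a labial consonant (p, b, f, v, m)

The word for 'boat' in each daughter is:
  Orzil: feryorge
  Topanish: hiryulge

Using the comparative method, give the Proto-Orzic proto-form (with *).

Position 5: Orzil has o, Topanish has u. Orzil preserves o here (none of its changes turn any other segment into o), so the proto-segment is *o.
Position 1: Orzil has f, Topanish has h. Orzil preserves f here (none of its changes turn any other segment into f), so the proto-segment is *f.
This points to *firyolge. Verify forward in each daughter:
Orzil: *firyolge > feryolge > feryorge  (by vowel merger, unconditioned shift)
Topanish: start from *firyolge.
  rule 1 (unconditioned shift): firyolge → hiryolge
  rule 2 (vowel merger): hiryolge → hiryulge
  rule 3: no change — hiryulge
  ⇒ Topanish hiryulge
No other proto-form is consistent with every reflex, so the reconstruction is *firyolge.

*firyolge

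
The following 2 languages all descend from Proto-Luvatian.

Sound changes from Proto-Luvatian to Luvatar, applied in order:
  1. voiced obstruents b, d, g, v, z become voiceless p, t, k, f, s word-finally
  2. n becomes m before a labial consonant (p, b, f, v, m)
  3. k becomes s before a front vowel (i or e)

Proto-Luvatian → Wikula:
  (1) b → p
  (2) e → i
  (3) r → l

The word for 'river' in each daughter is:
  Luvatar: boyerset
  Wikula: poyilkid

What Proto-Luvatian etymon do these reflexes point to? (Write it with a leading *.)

*boyerked

Position 4: Luvatar has e, Wikula has i. Luvatar preserves e here (none of its changes turn any other segment into e), so the proto-segment is *e.
Position 1: Luvatar has b, Wikula has p. Luvatar preserves b here (none of its changes turn any other segment into b), so the proto-segment is *b.
Verify the candidate proto-form against each daughter:
Luvatar: start from *boyerked.
  rule 1 (final devoicing): boyerked → boyerket
  rule 2: no change — boyerket
  rule 3 (palatalisation): boyerket → boyerset
  ⇒ Luvatar boyerset
Wikula: *boyerked > poyerked > poyirkid > poyilkid  (by unconditioned shift, vowel merger, unconditioned shift)
Only *boyerked yields all of Luvatar boyerset, Wikula poyilkid.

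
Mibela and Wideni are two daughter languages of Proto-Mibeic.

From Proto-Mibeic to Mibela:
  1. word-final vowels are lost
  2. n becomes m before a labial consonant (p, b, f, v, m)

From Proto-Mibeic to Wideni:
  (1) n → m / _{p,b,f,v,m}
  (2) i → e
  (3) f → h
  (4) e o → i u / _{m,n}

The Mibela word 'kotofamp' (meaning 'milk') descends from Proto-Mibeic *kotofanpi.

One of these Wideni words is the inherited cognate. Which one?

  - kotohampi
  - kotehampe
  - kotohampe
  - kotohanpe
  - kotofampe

kotohampe

Wideni: *kotofanpi
  kotofanpi → kotofampi   [nasal place assimilation]
  kotofampi → kotofampe   [vowel merger]
  kotofampe → kotohampe   [unconditioned shift]
  kotohampe (rule 4 does not apply)
  giving Wideni kotohampe.
Only 'kotohampe' matches the regular Wideni development of *kotofanpi.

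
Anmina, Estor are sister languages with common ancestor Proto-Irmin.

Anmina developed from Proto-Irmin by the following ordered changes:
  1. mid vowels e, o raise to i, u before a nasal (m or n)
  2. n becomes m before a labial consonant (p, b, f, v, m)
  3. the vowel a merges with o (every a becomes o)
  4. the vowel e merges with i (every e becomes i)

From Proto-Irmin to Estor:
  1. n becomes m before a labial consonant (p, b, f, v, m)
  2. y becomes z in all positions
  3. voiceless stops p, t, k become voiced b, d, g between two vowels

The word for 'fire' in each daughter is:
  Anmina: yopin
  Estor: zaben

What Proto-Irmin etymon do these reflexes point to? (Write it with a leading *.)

Position 3: Anmina has p, Estor has b. Anmina preserves p here (none of its changes turn any other segment into p), so the proto-segment is *p.
Position 2: Anmina has o, Estor has a. Estor preserves a here (none of its changes turn any other segment into a), so the proto-segment is *a.
This points to *yapen. Verify forward in each daughter:
Anmina: *yapen
  yapen → yapin   [pre-nasal raising]
  yapin (rule 2 does not apply)
  yapin → yopin   [vowel merger]
  yopin (rule 4 does not apply)
  giving Anmina yopin.
Estor: *yapen
  yapen (rule 1 does not apply)
  yapen → zapen   [unconditioned shift]
  zapen → zaben   [intervocalic voicing]
  giving Estor zaben.
No other proto-form is consistent with every reflex, so the reconstruction is *yapen.

*yapen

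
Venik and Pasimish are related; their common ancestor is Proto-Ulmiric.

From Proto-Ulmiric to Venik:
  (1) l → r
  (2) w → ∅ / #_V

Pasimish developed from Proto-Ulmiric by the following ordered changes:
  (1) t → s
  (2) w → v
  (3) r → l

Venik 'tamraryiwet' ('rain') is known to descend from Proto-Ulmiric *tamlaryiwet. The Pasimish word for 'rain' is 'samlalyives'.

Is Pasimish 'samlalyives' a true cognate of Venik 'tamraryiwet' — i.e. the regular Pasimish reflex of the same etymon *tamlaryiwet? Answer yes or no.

Derive the expected Pasimish reflex of *tamlaryiwet:
Pasimish: *tamlaryiwet
  tamlaryiwet → samlaryiwes   [unconditioned shift]
  samlaryiwes → samlaryives   [unconditioned shift]
  samlaryives → samlalyives   [unconditioned shift]
  giving Pasimish samlalyives.
Pasimish 'samlalyives' matches the regular reflex exactly, so the pair is cognate.

yes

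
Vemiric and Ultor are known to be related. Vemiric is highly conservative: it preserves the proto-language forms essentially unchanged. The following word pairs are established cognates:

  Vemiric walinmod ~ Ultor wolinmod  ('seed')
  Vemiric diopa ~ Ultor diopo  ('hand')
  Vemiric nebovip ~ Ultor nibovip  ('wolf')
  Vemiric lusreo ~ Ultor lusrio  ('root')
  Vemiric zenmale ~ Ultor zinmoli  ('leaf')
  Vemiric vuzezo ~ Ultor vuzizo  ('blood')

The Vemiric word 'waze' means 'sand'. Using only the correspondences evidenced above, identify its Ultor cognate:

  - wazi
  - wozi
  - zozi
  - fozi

wozi

walinmod ~ wolinmod, zenmale ~ zinmoli — Vemiric a corresponds to Ultor o after a consonant, before a consonant other than r, m, n, p, b, f, v.
zenmale ~ zinmoli — Vemiric e corresponds to Ultor i word-finally.
Applying these to Vemiric 'waze':
  waze → woze   (a→o after a consonant, before a consonant other than r, m, n, p, b, f, v)
  woze → wozi   (e→i word-finally)
So the Ultor cognate is 'wozi'.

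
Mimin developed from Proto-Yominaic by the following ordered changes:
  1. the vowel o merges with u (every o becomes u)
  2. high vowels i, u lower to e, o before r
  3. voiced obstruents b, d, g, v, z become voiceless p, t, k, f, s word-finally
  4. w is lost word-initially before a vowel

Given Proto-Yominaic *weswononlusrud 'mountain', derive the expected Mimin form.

eswununlusrut

Mimin: start from *weswononlusrud.
  rule 1 (vowel merger): weswononlusrud → weswununlusrud
  rule 2: no change — weswununlusrud
  rule 3 (final devoicing): weswununlusrud → weswununlusrut
  rule 4 (glide loss): weswununlusrut → eswununlusrut
  ⇒ Mimin eswununlusrut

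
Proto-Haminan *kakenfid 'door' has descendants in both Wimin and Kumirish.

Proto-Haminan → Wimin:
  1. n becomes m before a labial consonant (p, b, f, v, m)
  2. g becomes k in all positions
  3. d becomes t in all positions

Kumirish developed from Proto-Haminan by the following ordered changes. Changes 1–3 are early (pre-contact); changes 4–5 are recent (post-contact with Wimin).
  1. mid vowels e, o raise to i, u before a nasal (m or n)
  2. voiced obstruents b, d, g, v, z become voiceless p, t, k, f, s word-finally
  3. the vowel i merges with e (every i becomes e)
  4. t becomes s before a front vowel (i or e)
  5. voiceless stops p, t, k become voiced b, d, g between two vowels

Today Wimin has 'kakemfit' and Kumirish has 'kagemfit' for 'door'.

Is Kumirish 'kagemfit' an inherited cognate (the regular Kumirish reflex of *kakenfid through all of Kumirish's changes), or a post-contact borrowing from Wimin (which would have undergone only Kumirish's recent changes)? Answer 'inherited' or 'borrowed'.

borrowed

If inherited, *kakenfid would pass through all of Kumirish's changes:
Kumirish: *kakenfid
  kakenfid → kakinfid   [pre-nasal raising]
  kakinfid → kakinfit   [final devoicing]
  kakinfit → kakenfet   [vowel merger]
  kakenfet (rule 4 does not apply)
  kakenfet → kagenfet   [intervocalic voicing]
  giving Kumirish kagenfet.
If borrowed from Wimin 'kakemfit' after the early changes, it would undergo only the recent ones:
  rule 4 (palatalisation): no change (kakemfit)
  rule 5 (intervocalic voicing): kakemfit → kagemfit
  ⇒ as a loan: kagemfit
Kumirish 'kagemfit' matches the loan outcome 'kagemfit', not the inherited 'kagenfet' — it skipped the early Kumirish changes, so it was borrowed from Wimin.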